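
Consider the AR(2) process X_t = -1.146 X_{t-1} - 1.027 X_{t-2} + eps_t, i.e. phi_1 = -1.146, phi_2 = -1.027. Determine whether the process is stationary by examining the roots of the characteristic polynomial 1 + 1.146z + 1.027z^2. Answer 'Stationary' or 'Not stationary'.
\text{Not stationary}

The AR(p) characteristic polynomial is P(z) = 1 + 1.146z + 1.027z^2.
Stationarity requires all roots to lie outside the unit circle, i.e. |z| > 1 for every root.
Set 1 + (1.146) z + (1.027) z^2 = 0, i.e. a z^2 + b z + c = 0 with a = 1.027, b = 1.146, c = 1.
Discriminant D = b^2 - 4ac = (1.146)^2 - 4*(1.027)*1 = 1.313316 - (4.108) = -2.794684.
D < 0, so the roots are the complex-conjugate pair z = (-b +/- i sqrt(-D)) / (2a) = -0.5579 +/- 0.8139i.
For a conjugate pair |z|^2 = z * conj(z) = (product of roots) = c/a = 1/(1.027) = 0.97371, so |z| = sqrt(0.97371) = 0.9868 for both roots.
Moduli of all roots: 0.9868, 0.9868.
All moduli strictly greater than 1? No.
Verdict: Not stationary.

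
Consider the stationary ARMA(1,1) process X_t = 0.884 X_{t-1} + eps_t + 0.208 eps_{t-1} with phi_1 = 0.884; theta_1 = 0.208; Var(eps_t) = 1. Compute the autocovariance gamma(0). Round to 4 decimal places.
\gamma(0) = 6.4564

Multiply the model equation by X_{t-k} and take expectations. With theta_0 = psi_0 = 1 and psi_j the MA(infinity) weights, this gives
  gamma(k) - sum_i phi_i gamma(k-i) = c_k,
  c_k = sigma^2 * sum_{j=k..q} theta_j psi_{j-k}   (c_k = 0 for k > q),
using gamma(-m) = gamma(m).
psi-weights needed (psi_j = theta_j + sum_i phi_i psi_{j-i}):
  psi_1 = theta_1 + phi_1 = 0.208 + (0.884) = 1.092
Right-hand sides:
  c_0 = sigma^2 (1 + theta_1 psi_1) = 1 * (1 + (0.208)(1.092)) = 1 * 1.227136 = 1.227136
  c_1 = sigma^2 theta_1 = 1 * (0.208) = 0.208
  c_2 = 0
Equations for k = 0 and k = 1 (AR order 1):
  gamma(0) = phi_1 gamma(1) + c_0
  gamma(1) = phi_1 gamma(0) + c_1
Substituting the second into the first: gamma(0) (1 - phi_1^2) = c_0 + phi_1 c_1, so
  gamma(0) = (c_0 + phi_1 c_1) / (1 - phi_1^2) = (1.227136 + (0.884)(0.208)) / (1 - (0.884)^2) = 1.411008 / 0.218544 = 6.456402.
Therefore gamma(0) = 6.4564 (to 4 decimal places).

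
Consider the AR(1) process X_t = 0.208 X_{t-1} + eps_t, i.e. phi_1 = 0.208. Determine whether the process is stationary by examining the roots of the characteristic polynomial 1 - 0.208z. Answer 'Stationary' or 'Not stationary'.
\text{Stationary}

The AR(p) characteristic polynomial is P(z) = 1 - 0.208z.
Stationarity requires all roots to lie outside the unit circle, i.e. |z| > 1 for every root.
This is linear in z: 1 + (-0.208) z = 0  =>  z = -1/(-0.208) = 4.807692,  |z| = 4.807692.
Moduli of all roots: 4.8077.
All moduli strictly greater than 1? Yes.
Verdict: Stationary.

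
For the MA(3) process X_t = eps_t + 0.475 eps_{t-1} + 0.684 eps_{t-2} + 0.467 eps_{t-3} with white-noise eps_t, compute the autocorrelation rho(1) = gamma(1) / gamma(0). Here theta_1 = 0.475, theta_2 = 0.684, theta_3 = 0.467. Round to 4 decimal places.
\rho(1) = 0.5856

For an MA(q) process with theta_0 = 1, the autocovariance is
  gamma(k) = sigma^2 * sum_{i=0..q-k} theta_i * theta_{i+k},
and rho(k) = gamma(k) / gamma(0). Sigma^2 cancels.
  numerator   = (1)*(0.475) + (0.475)*(0.684) + (0.684)*(0.467) = 1.119328.
  denominator = (1)^2 + (0.475)^2 + (0.684)^2 + (0.467)^2 = 1.91157.
  rho(1) = 1.119328 / 1.91157 = 0.5856.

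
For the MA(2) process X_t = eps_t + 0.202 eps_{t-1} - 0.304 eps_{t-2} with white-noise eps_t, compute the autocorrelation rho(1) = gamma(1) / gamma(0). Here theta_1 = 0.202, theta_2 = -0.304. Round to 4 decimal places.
\rho(1) = 0.1241

For an MA(q) process with theta_0 = 1, the autocovariance is
  gamma(k) = sigma^2 * sum_{i=0..q-k} theta_i * theta_{i+k},
and rho(k) = gamma(k) / gamma(0). Sigma^2 cancels.
  numerator   = (1)*(0.202) + (0.202)*(-0.304) = 0.140592.
  denominator = (1)^2 + (0.202)^2 + (-0.304)^2 = 1.13322.
  rho(1) = 0.140592 / 1.13322 = 0.1241.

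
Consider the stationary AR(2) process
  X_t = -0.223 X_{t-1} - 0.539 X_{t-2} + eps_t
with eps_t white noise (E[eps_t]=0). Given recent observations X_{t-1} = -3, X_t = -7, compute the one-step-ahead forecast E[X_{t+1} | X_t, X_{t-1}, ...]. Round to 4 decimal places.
E[X_{t+1} \mid \mathcal F_t] = 3.1780

For an AR(p) model X_t = c + sum_i phi_i X_{t-i} + eps_t, the
one-step-ahead conditional mean is
  E[X_{t+1} | X_t, ...] = c + sum_i phi_i X_{t+1-i}.
Substitute known values:
  E[X_{t+1} | ...] = (-0.223) * (-7) + (-0.539) * (-3)
                   = 3.1780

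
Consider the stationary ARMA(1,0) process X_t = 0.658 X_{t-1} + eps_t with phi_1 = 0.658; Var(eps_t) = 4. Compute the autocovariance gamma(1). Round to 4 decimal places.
\gamma(1) = 4.6417

Multiply the model equation by X_{t-k} and take expectations. With theta_0 = psi_0 = 1 and psi_j the MA(infinity) weights, this gives
  gamma(k) - sum_i phi_i gamma(k-i) = c_k,
  c_k = sigma^2 * sum_{j=k..q} theta_j psi_{j-k}   (c_k = 0 for k > q),
using gamma(-m) = gamma(m).
Pure AR (q = 0): c_0 = sigma^2 = 4, c_k = 0 for k >= 1.
Equations for k = 0 and k = 1 (AR order 1):
  gamma(0) = phi_1 gamma(1) + c_0
  gamma(1) = phi_1 gamma(0) + c_1
Substituting the second into the first: gamma(0) (1 - phi_1^2) = c_0 + phi_1 c_1, so
  gamma(0) = c_0 / (1 - phi_1^2) = 4 / (1 - (0.658)^2) = 4 / 0.567036 = 7.054226.
  gamma(1) = phi_1 gamma(0) = (0.658)(7.054226) = 4.641681.
Therefore gamma(1) = 4.6417 (to 4 decimal places).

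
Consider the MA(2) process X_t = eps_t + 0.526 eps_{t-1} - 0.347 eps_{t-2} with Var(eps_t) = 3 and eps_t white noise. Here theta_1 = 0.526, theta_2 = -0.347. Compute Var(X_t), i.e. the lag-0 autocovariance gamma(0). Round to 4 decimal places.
\gamma(0) = 4.1913

For an MA(q) process X_t = eps_t + sum_i theta_i eps_{t-i} with
Var(eps_t) = sigma^2, the variance is
  gamma(0) = sigma^2 * (1 + sum_i theta_i^2).
  sum_i theta_i^2 = (0.526)^2 + (-0.347)^2 = 0.276676 + 0.120409 = 0.397085.
  gamma(0) = 3 * (1 + 0.397085) = 3 * 1.397085 = 4.191255, which rounds to 4.1913.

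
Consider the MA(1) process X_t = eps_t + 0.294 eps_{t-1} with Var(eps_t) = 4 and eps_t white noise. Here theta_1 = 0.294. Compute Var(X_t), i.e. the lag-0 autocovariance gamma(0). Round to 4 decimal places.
\gamma(0) = 4.3457

For an MA(q) process X_t = eps_t + sum_i theta_i eps_{t-i} with
Var(eps_t) = sigma^2, the variance is
  gamma(0) = sigma^2 * (1 + sum_i theta_i^2).
  sum_i theta_i^2 = (0.294)^2 = 0.086436.
  gamma(0) = 4 * (1 + 0.086436) = 4 * 1.086436 = 4.345744, which rounds to 4.3457.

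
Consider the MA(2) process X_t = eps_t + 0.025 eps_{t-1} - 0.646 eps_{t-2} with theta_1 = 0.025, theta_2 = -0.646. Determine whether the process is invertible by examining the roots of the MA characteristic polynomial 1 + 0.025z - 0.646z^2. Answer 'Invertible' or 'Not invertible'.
\text{Invertible}

The MA(q) characteristic polynomial is P(z) = 1 + 0.025z - 0.646z^2.
Invertibility requires all roots to lie outside the unit circle, i.e. |z| > 1 for every root.
Set 1 + (0.025) z + (-0.646) z^2 = 0, i.e. a z^2 + b z + c = 0 with a = -0.646, b = 0.025, c = 1.
Discriminant D = b^2 - 4ac = (0.025)^2 - 4*(-0.646)*1 = 0.000625 - (-2.584) = 2.584625.
D >= 0, so the roots are real: z = (-b +/- sqrt(D)) / (2a) = (-0.025 +/- 1.607677) / (-1.292).
  z_1 = (-0.025 + 1.607677) / (-1.292) = -1.225,   |z_1| = 1.225.
  z_2 = (-0.025 - 1.607677) / (-1.292) = 1.2637,   |z_2| = 1.2637.
Moduli of all roots: 1.2250, 1.2637.
All moduli strictly greater than 1? Yes.
Verdict: Invertible.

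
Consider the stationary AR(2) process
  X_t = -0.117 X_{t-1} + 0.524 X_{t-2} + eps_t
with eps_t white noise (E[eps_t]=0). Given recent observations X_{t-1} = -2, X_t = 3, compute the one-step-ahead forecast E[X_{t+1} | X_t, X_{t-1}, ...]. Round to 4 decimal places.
E[X_{t+1} \mid \mathcal F_t] = -1.3990

For an AR(p) model X_t = c + sum_i phi_i X_{t-i} + eps_t, the
one-step-ahead conditional mean is
  E[X_{t+1} | X_t, ...] = c + sum_i phi_i X_{t+1-i}.
Substitute known values:
  E[X_{t+1} | ...] = (-0.117) * (3) + (0.524) * (-2)
                   = -1.3990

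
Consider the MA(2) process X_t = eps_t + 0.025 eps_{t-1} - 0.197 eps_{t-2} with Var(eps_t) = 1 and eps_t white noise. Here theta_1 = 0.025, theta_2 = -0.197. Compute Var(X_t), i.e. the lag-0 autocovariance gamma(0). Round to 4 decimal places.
\gamma(0) = 1.0394

For an MA(q) process X_t = eps_t + sum_i theta_i eps_{t-i} with
Var(eps_t) = sigma^2, the variance is
  gamma(0) = sigma^2 * (1 + sum_i theta_i^2).
  sum_i theta_i^2 = (0.025)^2 + (-0.197)^2 = 0.000625 + 0.038809 = 0.039434.
  gamma(0) = 1 * (1 + 0.039434) = 1 * 1.039434 = 1.039434, which rounds to 1.0394.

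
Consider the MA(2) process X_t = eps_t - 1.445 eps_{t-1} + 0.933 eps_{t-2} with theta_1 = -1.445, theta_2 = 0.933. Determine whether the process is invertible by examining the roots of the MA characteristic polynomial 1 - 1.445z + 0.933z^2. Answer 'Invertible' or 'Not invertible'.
\text{Invertible}

The MA(q) characteristic polynomial is P(z) = 1 - 1.445z + 0.933z^2.
Invertibility requires all roots to lie outside the unit circle, i.e. |z| > 1 for every root.
Set 1 + (-1.445) z + (0.933) z^2 = 0, i.e. a z^2 + b z + c = 0 with a = 0.933, b = -1.445, c = 1.
Discriminant D = b^2 - 4ac = (-1.445)^2 - 4*(0.933)*1 = 2.088025 - (3.732) = -1.643975.
D < 0, so the roots are the complex-conjugate pair z = (-b +/- i sqrt(-D)) / (2a) = 0.7744 +/- 0.6871i.
For a conjugate pair |z|^2 = z * conj(z) = (product of roots) = c/a = 1/(0.933) = 1.071811, so |z| = sqrt(1.071811) = 1.0353 for both roots.
Moduli of all roots: 1.0353, 1.0353.
All moduli strictly greater than 1? Yes.
Verdict: Invertible.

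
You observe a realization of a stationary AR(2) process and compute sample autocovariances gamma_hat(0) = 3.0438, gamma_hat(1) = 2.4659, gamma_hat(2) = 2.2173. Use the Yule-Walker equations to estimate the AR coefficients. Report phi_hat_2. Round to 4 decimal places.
\hat\phi_{2} = 0.2099

The Yule-Walker equations for an AR(p) process read, in matrix form,
  Gamma_p phi = r_p,   with   (Gamma_p)_{ij} = gamma(|i - j|),
                       (r_p)_i = gamma(i),   i,j = 1..p.
Substitute the sample gammas (Toeplitz matrix and right-hand side of size 2):
  Gamma_p = [[3.0438, 2.4659], [2.4659, 3.0438]]
  r_p     = [2.4659, 2.2173]
Written out:
  3.0438 phi_1 + 2.4659 phi_2 = 2.4659
  2.4659 phi_1 + 3.0438 phi_2 = 2.2173
Solve by Cramer's rule:
  det = gamma(0)^2 - gamma(1)^2 = (3.0438)^2 - (2.4659)^2 = 9.26471844 - 6.08066281 = 3.18405563
  phi_hat_1 = [gamma(1) gamma(0) - gamma(1) gamma(2)] / det = [(2.4659)(3.0438) - (2.4659)(2.2173)] / 3.18405563 = 2.03806635 / 3.18405563 = 0.6401
  phi_hat_2 = [gamma(0) gamma(2) - gamma(1)^2] / det = [(3.0438)(2.2173) - (2.4659)^2] / 3.18405563 = 0.66835493 / 3.18405563 = 0.2099
So phi_hat = [0.6401, 0.2099].
Therefore phi_hat_2 = 0.2099.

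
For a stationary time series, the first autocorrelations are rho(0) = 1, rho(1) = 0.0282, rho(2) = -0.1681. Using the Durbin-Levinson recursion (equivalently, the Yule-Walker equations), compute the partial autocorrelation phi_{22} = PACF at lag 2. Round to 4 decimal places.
\phi_{22} = -0.1690

The PACF at lag k is phi_{kk}, the last component of the solution
to the Yule-Walker system G_k phi = r_k where
  (G_k)_{ij} = rho(|i - j|), (r_k)_i = rho(i), i,j = 1..k.
Equivalently, Durbin-Levinson gives phi_{kk} iteratively:
  phi_{11} = rho(1)
  phi_{kk} = [rho(k) - sum_{j=1..k-1} phi_{k-1,j} rho(k-j)]
            / [1 - sum_{j=1..k-1} phi_{k-1,j} rho(j)],
  phi_{k,j} = phi_{k-1,j} - phi_{kk} phi_{k-1,k-j},  j = 1..k-1.
Step k = 1:
  phi_11 = rho(1) = 0.0282.
Step k = 2:
  phi_22 = [rho(2) - phi_11 rho(1)] / [1 - phi_11 rho(1)] = [-0.1681 - (0.0282)(0.0282)] / [1 - (0.0282)(0.0282)]
         = -0.16889524 / 0.99920476 = -0.169.
Therefore phi_{22} = -0.1690.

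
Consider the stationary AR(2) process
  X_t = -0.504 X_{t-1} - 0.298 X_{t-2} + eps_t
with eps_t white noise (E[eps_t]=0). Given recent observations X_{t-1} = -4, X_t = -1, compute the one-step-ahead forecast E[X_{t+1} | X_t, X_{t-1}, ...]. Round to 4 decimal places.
E[X_{t+1} \mid \mathcal F_t] = 1.6960

For an AR(p) model X_t = c + sum_i phi_i X_{t-i} + eps_t, the
one-step-ahead conditional mean is
  E[X_{t+1} | X_t, ...] = c + sum_i phi_i X_{t+1-i}.
Substitute known values:
  E[X_{t+1} | ...] = (-0.504) * (-1) + (-0.298) * (-4)
                   = 1.6960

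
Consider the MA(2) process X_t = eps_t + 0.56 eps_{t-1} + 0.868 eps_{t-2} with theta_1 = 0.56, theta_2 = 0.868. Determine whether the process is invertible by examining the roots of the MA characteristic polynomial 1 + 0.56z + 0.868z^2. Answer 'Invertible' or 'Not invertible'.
\text{Invertible}

The MA(q) characteristic polynomial is P(z) = 1 + 0.56z + 0.868z^2.
Invertibility requires all roots to lie outside the unit circle, i.e. |z| > 1 for every root.
Set 1 + (0.56) z + (0.868) z^2 = 0, i.e. a z^2 + b z + c = 0 with a = 0.868, b = 0.56, c = 1.
Discriminant D = b^2 - 4ac = (0.56)^2 - 4*(0.868)*1 = 0.3136 - (3.472) = -3.1584.
D < 0, so the roots are the complex-conjugate pair z = (-b +/- i sqrt(-D)) / (2a) = -0.3226 +/- 1.0237i.
For a conjugate pair |z|^2 = z * conj(z) = (product of roots) = c/a = 1/(0.868) = 1.152074, so |z| = sqrt(1.152074) = 1.0733 for both roots.
Moduli of all roots: 1.0733, 1.0733.
All moduli strictly greater than 1? Yes.
Verdict: Invertible.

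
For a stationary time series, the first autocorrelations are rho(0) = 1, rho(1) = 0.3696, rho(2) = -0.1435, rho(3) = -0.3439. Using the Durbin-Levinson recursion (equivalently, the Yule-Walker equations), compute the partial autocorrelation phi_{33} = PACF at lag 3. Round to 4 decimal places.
\phi_{33} = -0.1990

The PACF at lag k is phi_{kk}, the last component of the solution
to the Yule-Walker system G_k phi = r_k where
  (G_k)_{ij} = rho(|i - j|), (r_k)_i = rho(i), i,j = 1..k.
Equivalently, Durbin-Levinson gives phi_{kk} iteratively:
  phi_{11} = rho(1)
  phi_{kk} = [rho(k) - sum_{j=1..k-1} phi_{k-1,j} rho(k-j)]
            / [1 - sum_{j=1..k-1} phi_{k-1,j} rho(j)],
  phi_{k,j} = phi_{k-1,j} - phi_{kk} phi_{k-1,k-j},  j = 1..k-1.
Step k = 1:
  phi_11 = rho(1) = 0.3696.
Step k = 2:
  phi_22 = [rho(2) - phi_11 rho(1)] / [1 - phi_11 rho(1)] = [-0.1435 - (0.3696)(0.3696)] / [1 - (0.3696)(0.3696)]
         = -0.28010416 / 0.86339584 = -0.324421.
  Update: phi_21 = phi_11 - phi_22 phi_11 = 0.3696 - (-0.324421)(0.3696) = 0.489506.
Step k = 3:
  phi_33 = [rho(3) - phi_21 rho(2) - phi_22 rho(1)] / [1 - phi_21 rho(1) - phi_22 rho(2)]
    numerator   = -0.3439 - (0.489506)(-0.1435) - (-0.324421)(0.3696) = -0.15374968
    denominator = 1 - (0.489506)(0.3696) - (-0.324421)(-0.1435) = 0.77252403
  phi_33 = -0.15374968 / 0.77252403 = -0.199.
Therefore phi_{33} = -0.1990.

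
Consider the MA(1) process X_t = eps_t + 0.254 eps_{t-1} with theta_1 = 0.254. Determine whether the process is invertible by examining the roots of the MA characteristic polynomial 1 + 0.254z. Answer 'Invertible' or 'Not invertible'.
\text{Invertible}

The MA(q) characteristic polynomial is P(z) = 1 + 0.254z.
Invertibility requires all roots to lie outside the unit circle, i.e. |z| > 1 for every root.
This is linear in z: 1 + (0.254) z = 0  =>  z = -1/(0.254) = -3.937008,  |z| = 3.937008.
Moduli of all roots: 3.9370.
All moduli strictly greater than 1? Yes.
Verdict: Invertible.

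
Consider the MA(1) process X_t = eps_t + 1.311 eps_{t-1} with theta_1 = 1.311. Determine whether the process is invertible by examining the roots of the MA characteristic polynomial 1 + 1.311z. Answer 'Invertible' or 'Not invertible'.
\text{Not invertible}

The MA(q) characteristic polynomial is P(z) = 1 + 1.311z.
Invertibility requires all roots to lie outside the unit circle, i.e. |z| > 1 for every root.
This is linear in z: 1 + (1.311) z = 0  =>  z = -1/(1.311) = -0.762777,  |z| = 0.762777.
Moduli of all roots: 0.7628.
All moduli strictly greater than 1? No.
Verdict: Not invertible.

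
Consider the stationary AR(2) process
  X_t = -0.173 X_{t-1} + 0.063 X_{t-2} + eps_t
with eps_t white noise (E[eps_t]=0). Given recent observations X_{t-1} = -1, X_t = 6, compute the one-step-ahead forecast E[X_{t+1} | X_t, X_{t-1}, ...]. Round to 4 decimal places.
E[X_{t+1} \mid \mathcal F_t] = -1.1010

For an AR(p) model X_t = c + sum_i phi_i X_{t-i} + eps_t, the
one-step-ahead conditional mean is
  E[X_{t+1} | X_t, ...] = c + sum_i phi_i X_{t+1-i}.
Substitute known values:
  E[X_{t+1} | ...] = (-0.173) * (6) + (0.063) * (-1)
                   = -1.1010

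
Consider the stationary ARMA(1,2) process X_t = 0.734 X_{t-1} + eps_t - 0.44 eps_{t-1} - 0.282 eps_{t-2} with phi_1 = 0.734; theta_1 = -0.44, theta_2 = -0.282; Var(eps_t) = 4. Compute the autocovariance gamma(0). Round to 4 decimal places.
\gamma(0) = 4.3838

Multiply the model equation by X_{t-k} and take expectations. With theta_0 = psi_0 = 1 and psi_j the MA(infinity) weights, this gives
  gamma(k) - sum_i phi_i gamma(k-i) = c_k,
  c_k = sigma^2 * sum_{j=k..q} theta_j psi_{j-k}   (c_k = 0 for k > q),
using gamma(-m) = gamma(m).
psi-weights needed (psi_j = theta_j + sum_i phi_i psi_{j-i}):
  psi_1 = theta_1 + phi_1 = -0.44 + (0.734) = 0.294
  psi_2 = theta_2 + phi_1 psi_1 = -0.282 + (0.734)(0.294) = -0.066204
Right-hand sides:
  c_0 = sigma^2 (1 + theta_1 psi_1 + theta_2 psi_2) = 4 * (1 + (-0.44)(0.294) + (-0.282)(-0.066204)) = 4 * 0.88931 = 3.557238
  c_1 = sigma^2 (theta_1 + theta_2 psi_1) = 4 * (-0.44 + (-0.282)(0.294)) = -2.091632
  c_2 = sigma^2 theta_2 = 4 * (-0.282) = -1.128
Equations for k = 0 and k = 1 (AR order 1):
  gamma(0) = phi_1 gamma(1) + c_0
  gamma(1) = phi_1 gamma(0) + c_1
Substituting the second into the first: gamma(0) (1 - phi_1^2) = c_0 + phi_1 c_1, so
  gamma(0) = (c_0 + phi_1 c_1) / (1 - phi_1^2) = (3.557238 + (0.734)(-2.091632)) / (1 - (0.734)^2) = 2.02198 / 0.461244 = 4.383754.
Therefore gamma(0) = 4.3838 (to 4 decimal places).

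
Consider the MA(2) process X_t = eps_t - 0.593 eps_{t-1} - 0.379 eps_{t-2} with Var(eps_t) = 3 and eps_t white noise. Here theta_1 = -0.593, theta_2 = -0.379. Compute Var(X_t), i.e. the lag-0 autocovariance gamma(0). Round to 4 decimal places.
\gamma(0) = 4.4859

For an MA(q) process X_t = eps_t + sum_i theta_i eps_{t-i} with
Var(eps_t) = sigma^2, the variance is
  gamma(0) = sigma^2 * (1 + sum_i theta_i^2).
  sum_i theta_i^2 = (-0.593)^2 + (-0.379)^2 = 0.351649 + 0.143641 = 0.49529.
  gamma(0) = 3 * (1 + 0.49529) = 3 * 1.49529 = 4.48587, which rounds to 4.4859.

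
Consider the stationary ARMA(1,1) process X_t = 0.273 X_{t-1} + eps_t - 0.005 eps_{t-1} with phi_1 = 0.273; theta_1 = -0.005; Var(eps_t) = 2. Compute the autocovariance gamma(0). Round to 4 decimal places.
\gamma(0) = 2.1552

Multiply the model equation by X_{t-k} and take expectations. With theta_0 = psi_0 = 1 and psi_j the MA(infinity) weights, this gives
  gamma(k) - sum_i phi_i gamma(k-i) = c_k,
  c_k = sigma^2 * sum_{j=k..q} theta_j psi_{j-k}   (c_k = 0 for k > q),
using gamma(-m) = gamma(m).
psi-weights needed (psi_j = theta_j + sum_i phi_i psi_{j-i}):
  psi_1 = theta_1 + phi_1 = -0.005 + (0.273) = 0.268
Right-hand sides:
  c_0 = sigma^2 (1 + theta_1 psi_1) = 2 * (1 + (-0.005)(0.268)) = 2 * 0.99866 = 1.99732
  c_1 = sigma^2 theta_1 = 2 * (-0.005) = -0.01
  c_2 = 0
Equations for k = 0 and k = 1 (AR order 1):
  gamma(0) = phi_1 gamma(1) + c_0
  gamma(1) = phi_1 gamma(0) + c_1
Substituting the second into the first: gamma(0) (1 - phi_1^2) = c_0 + phi_1 c_1, so
  gamma(0) = (c_0 + phi_1 c_1) / (1 - phi_1^2) = (1.99732 + (0.273)(-0.01)) / (1 - (0.273)^2) = 1.99459 / 0.925471 = 2.155216.
Therefore gamma(0) = 2.1552 (to 4 decimal places).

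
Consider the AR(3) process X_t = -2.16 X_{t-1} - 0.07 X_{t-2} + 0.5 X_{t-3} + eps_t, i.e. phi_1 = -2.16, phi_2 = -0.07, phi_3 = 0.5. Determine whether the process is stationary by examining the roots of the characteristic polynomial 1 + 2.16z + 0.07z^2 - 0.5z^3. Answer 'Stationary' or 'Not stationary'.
\text{Not stationary}

The AR(p) characteristic polynomial is P(z) = 1 + 2.16z + 0.07z^2 - 0.5z^3.
Stationarity requires all roots to lie outside the unit circle, i.e. |z| > 1 for every root.
Degree 3: look for a simple real root z0 first, then factor out (1 - z/z0) and solve the remaining quadratic.
Testing z0 = -0.5: P(-0.5) = 1 + (2.16)(-0.5) + (0.07)(-0.5)^2 + (-0.5)(-0.5)^3
  = 1 + (-1.08) + (0.0175) + (0.0625) = 0.  So z_0 = -0.5 is a root, |z_0| = 0.5.
Divide out the factor (1 + 2 z) = (1 - z/z0) (since 1/z0 = -2):
  P(z) = (1 + 2 z)(1 + (0.16) z + (-0.25) z^2)
  [check: z-coef 0.16 - (-2) = 2.16; z^2-coef -0.25 - (-2)(0.16) = 0.07; z^3-coef -(-2)(-0.25) = -0.5.]
Remaining roots from the quadratic factor 1 + (0.16) z + (-0.25) z^2:
  Set 1 + (0.16) z + (-0.25) z^2 = 0, i.e. a z^2 + b z + c = 0 with a = -0.25, b = 0.16, c = 1.
  Discriminant D = b^2 - 4ac = (0.16)^2 - 4*(-0.25)*1 = 0.0256 - (-1) = 1.0256.
  D >= 0, so the roots are real: z = (-b +/- sqrt(D)) / (2a) = (-0.16 +/- 1.012719) / (-0.5).
    z_1 = (-0.16 + 1.012719) / (-0.5) = -1.7054,   |z_1| = 1.7054.
    z_2 = (-0.16 - 1.012719) / (-0.5) = 2.3454,   |z_2| = 2.3454.
Moduli of all roots: 0.5000, 1.7054, 2.3454.
All moduli strictly greater than 1? No.
Verdict: Not stationary.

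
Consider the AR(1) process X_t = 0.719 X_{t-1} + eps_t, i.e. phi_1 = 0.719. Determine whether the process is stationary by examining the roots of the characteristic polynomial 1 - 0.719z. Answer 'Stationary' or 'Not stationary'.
\text{Stationary}

The AR(p) characteristic polynomial is P(z) = 1 - 0.719z.
Stationarity requires all roots to lie outside the unit circle, i.e. |z| > 1 for every root.
This is linear in z: 1 + (-0.719) z = 0  =>  z = -1/(-0.719) = 1.390821,  |z| = 1.390821.
Moduli of all roots: 1.3908.
All moduli strictly greater than 1? Yes.
Verdict: Stationary.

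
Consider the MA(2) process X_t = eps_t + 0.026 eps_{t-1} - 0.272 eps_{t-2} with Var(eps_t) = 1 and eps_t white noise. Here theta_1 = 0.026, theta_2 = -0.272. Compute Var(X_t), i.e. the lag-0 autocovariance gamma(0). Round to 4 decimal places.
\gamma(0) = 1.0747

For an MA(q) process X_t = eps_t + sum_i theta_i eps_{t-i} with
Var(eps_t) = sigma^2, the variance is
  gamma(0) = sigma^2 * (1 + sum_i theta_i^2).
  sum_i theta_i^2 = (0.026)^2 + (-0.272)^2 = 0.000676 + 0.073984 = 0.07466.
  gamma(0) = 1 * (1 + 0.07466) = 1 * 1.07466 = 1.07466, which rounds to 1.0747.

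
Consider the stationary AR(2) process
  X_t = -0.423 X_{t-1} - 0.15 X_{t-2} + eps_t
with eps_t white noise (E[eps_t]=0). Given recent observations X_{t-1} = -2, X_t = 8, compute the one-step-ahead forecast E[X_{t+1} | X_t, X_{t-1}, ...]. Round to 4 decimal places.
E[X_{t+1} \mid \mathcal F_t] = -3.0840

For an AR(p) model X_t = c + sum_i phi_i X_{t-i} + eps_t, the
one-step-ahead conditional mean is
  E[X_{t+1} | X_t, ...] = c + sum_i phi_i X_{t+1-i}.
Substitute known values:
  E[X_{t+1} | ...] = (-0.423) * (8) + (-0.15) * (-2)
                   = -3.0840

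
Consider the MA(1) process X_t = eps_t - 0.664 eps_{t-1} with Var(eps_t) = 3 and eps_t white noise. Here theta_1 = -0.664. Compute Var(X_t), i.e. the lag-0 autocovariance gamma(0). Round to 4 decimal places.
\gamma(0) = 4.3227

For an MA(q) process X_t = eps_t + sum_i theta_i eps_{t-i} with
Var(eps_t) = sigma^2, the variance is
  gamma(0) = sigma^2 * (1 + sum_i theta_i^2).
  sum_i theta_i^2 = (-0.664)^2 = 0.440896.
  gamma(0) = 3 * (1 + 0.440896) = 3 * 1.440896 = 4.322688, which rounds to 4.3227.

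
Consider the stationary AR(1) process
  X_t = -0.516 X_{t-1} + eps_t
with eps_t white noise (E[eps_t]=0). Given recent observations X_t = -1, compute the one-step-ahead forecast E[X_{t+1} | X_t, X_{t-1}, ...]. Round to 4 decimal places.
E[X_{t+1} \mid \mathcal F_t] = 0.5160

For an AR(p) model X_t = c + sum_i phi_i X_{t-i} + eps_t, the
one-step-ahead conditional mean is
  E[X_{t+1} | X_t, ...] = c + sum_i phi_i X_{t+1-i}.
Substitute known values:
  E[X_{t+1} | ...] = (-0.516) * (-1)
                   = 0.5160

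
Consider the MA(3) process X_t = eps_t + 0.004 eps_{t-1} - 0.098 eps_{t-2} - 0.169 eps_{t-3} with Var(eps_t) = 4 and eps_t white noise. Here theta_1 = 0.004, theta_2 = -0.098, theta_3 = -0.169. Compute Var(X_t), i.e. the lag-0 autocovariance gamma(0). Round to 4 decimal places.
\gamma(0) = 4.1527

For an MA(q) process X_t = eps_t + sum_i theta_i eps_{t-i} with
Var(eps_t) = sigma^2, the variance is
  gamma(0) = sigma^2 * (1 + sum_i theta_i^2).
  sum_i theta_i^2 = (0.004)^2 + (-0.098)^2 + (-0.169)^2 = 0.000016 + 0.009604 + 0.028561 = 0.038181.
  gamma(0) = 4 * (1 + 0.038181) = 4 * 1.038181 = 4.152724, which rounds to 4.1527.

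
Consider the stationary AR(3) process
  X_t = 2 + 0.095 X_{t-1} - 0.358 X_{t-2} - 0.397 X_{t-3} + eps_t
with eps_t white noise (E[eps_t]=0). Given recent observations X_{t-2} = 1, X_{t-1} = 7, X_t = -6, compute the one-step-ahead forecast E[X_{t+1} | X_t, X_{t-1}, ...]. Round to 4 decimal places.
E[X_{t+1} \mid \mathcal F_t] = -1.4730

For an AR(p) model X_t = c + sum_i phi_i X_{t-i} + eps_t, the
one-step-ahead conditional mean is
  E[X_{t+1} | X_t, ...] = c + sum_i phi_i X_{t+1-i}.
Substitute known values:
  E[X_{t+1} | ...] = 2 + (0.095) * (-6) + (-0.358) * (7) + (-0.397) * (1)
                   = -1.4730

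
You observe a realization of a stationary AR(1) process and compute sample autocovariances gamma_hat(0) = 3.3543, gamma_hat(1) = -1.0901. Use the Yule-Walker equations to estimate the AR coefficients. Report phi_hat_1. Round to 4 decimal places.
\hat\phi_{1} = -0.3250

The Yule-Walker equations for an AR(p) process read, in matrix form,
  Gamma_p phi = r_p,   with   (Gamma_p)_{ij} = gamma(|i - j|),
                       (r_p)_i = gamma(i),   i,j = 1..p.
Substitute the sample gammas (Toeplitz matrix and right-hand side of size 1):
  Gamma_p = [[3.3543]]
  r_p     = [-1.0901]
With p = 1 this is the single equation gamma(0) phi_1 = gamma(1):
  phi_hat_1 = gamma(1) / gamma(0) = -1.0901 / 3.3543 = -0.3250.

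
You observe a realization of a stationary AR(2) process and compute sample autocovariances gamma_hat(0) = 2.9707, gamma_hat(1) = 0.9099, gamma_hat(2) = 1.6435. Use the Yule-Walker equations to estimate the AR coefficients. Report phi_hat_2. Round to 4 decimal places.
\hat\phi_{2} = 0.5070

The Yule-Walker equations for an AR(p) process read, in matrix form,
  Gamma_p phi = r_p,   with   (Gamma_p)_{ij} = gamma(|i - j|),
                       (r_p)_i = gamma(i),   i,j = 1..p.
Substitute the sample gammas (Toeplitz matrix and right-hand side of size 2):
  Gamma_p = [[2.9707, 0.9099], [0.9099, 2.9707]]
  r_p     = [0.9099, 1.6435]
Written out:
  2.9707 phi_1 + 0.9099 phi_2 = 0.9099
  0.9099 phi_1 + 2.9707 phi_2 = 1.6435
Solve by Cramer's rule:
  det = gamma(0)^2 - gamma(1)^2 = (2.9707)^2 - (0.9099)^2 = 8.82505849 - 0.82791801 = 7.99714048
  phi_hat_1 = [gamma(1) gamma(0) - gamma(1) gamma(2)] / det = [(0.9099)(2.9707) - (0.9099)(1.6435)] / 7.99714048 = 1.20761928 / 7.99714048 = 0.151
  phi_hat_2 = [gamma(0) gamma(2) - gamma(1)^2] / det = [(2.9707)(1.6435) - (0.9099)^2] / 7.99714048 = 4.05442744 / 7.99714048 = 0.507
So phi_hat = [0.1510, 0.5070].
Therefore phi_hat_2 = 0.5070.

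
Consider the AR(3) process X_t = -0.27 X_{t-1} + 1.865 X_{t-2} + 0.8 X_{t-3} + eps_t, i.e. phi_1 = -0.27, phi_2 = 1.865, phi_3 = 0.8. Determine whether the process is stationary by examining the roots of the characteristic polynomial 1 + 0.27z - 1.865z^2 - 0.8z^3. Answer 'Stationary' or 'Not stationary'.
\text{Not stationary}

The AR(p) characteristic polynomial is P(z) = 1 + 0.27z - 1.865z^2 - 0.8z^3.
Stationarity requires all roots to lie outside the unit circle, i.e. |z| > 1 for every root.
Degree 3: look for a simple real root z0 first, then factor out (1 - z/z0) and solve the remaining quadratic.
Testing z0 = -0.8: P(-0.8) = 1 + (0.27)(-0.8) + (-1.865)(-0.8)^2 + (-0.8)(-0.8)^3
  = 1 + (-0.216) + (-1.1936) + (0.4096) = 0.  So z_0 = -0.8 is a root, |z_0| = 0.8.
Divide out the factor (1 + 1.25 z) = (1 - z/z0) (since 1/z0 = -1.25):
  P(z) = (1 + 1.25 z)(1 + (-0.98) z + (-0.64) z^2)
  [check: z-coef -0.98 - (-1.25) = 0.27; z^2-coef -0.64 - (-1.25)(-0.98) = -1.865; z^3-coef -(-1.25)(-0.64) = -0.8.]
Remaining roots from the quadratic factor 1 + (-0.98) z + (-0.64) z^2:
  Set 1 + (-0.98) z + (-0.64) z^2 = 0, i.e. a z^2 + b z + c = 0 with a = -0.64, b = -0.98, c = 1.
  Discriminant D = b^2 - 4ac = (-0.98)^2 - 4*(-0.64)*1 = 0.9604 - (-2.56) = 3.5204.
  D >= 0, so the roots are real: z = (-b +/- sqrt(D)) / (2a) = (0.98 +/- 1.876273) / (-1.28).
    z_1 = (0.98 + 1.876273) / (-1.28) = -2.2315,   |z_1| = 2.2315.
    z_2 = (0.98 - 1.876273) / (-1.28) = 0.7002,   |z_2| = 0.7002.
Moduli of all roots: 0.8000, 2.2315, 0.7002.
All moduli strictly greater than 1? No.
Verdict: Not stationary.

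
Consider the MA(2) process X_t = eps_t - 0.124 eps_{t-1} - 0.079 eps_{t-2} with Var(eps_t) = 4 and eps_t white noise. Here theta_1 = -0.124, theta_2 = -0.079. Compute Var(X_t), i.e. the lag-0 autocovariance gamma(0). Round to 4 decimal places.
\gamma(0) = 4.0865

For an MA(q) process X_t = eps_t + sum_i theta_i eps_{t-i} with
Var(eps_t) = sigma^2, the variance is
  gamma(0) = sigma^2 * (1 + sum_i theta_i^2).
  sum_i theta_i^2 = (-0.124)^2 + (-0.079)^2 = 0.015376 + 0.006241 = 0.021617.
  gamma(0) = 4 * (1 + 0.021617) = 4 * 1.021617 = 4.086468, which rounds to 4.0865.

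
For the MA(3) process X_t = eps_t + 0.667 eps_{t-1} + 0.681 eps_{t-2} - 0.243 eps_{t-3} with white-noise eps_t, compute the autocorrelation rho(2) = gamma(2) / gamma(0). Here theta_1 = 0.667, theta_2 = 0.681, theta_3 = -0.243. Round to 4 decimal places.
\rho(2) = 0.2637

For an MA(q) process with theta_0 = 1, the autocovariance is
  gamma(k) = sigma^2 * sum_{i=0..q-k} theta_i * theta_{i+k},
and rho(k) = gamma(k) / gamma(0). Sigma^2 cancels.
  numerator   = (1)*(0.681) + (0.667)*(-0.243) = 0.518919.
  denominator = (1)^2 + (0.667)^2 + (0.681)^2 + (-0.243)^2 = 1.967699.
  rho(2) = 0.518919 / 1.967699 = 0.2637.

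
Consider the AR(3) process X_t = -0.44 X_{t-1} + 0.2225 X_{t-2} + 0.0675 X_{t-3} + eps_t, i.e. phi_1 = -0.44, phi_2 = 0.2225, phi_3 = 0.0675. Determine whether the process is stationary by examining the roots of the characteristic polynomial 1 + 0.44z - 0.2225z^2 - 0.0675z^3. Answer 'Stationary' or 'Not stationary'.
\text{Stationary}

The AR(p) characteristic polynomial is P(z) = 1 + 0.44z - 0.2225z^2 - 0.0675z^3.
Stationarity requires all roots to lie outside the unit circle, i.e. |z| > 1 for every root.
Degree 3: look for a simple real root z0 first, then factor out (1 - z/z0) and solve the remaining quadratic.
Testing z0 = -4: P(-4) = 1 + (0.44)(-4) + (-0.2225)(-4)^2 + (-0.0675)(-4)^3
  = 1 + (-1.76) + (-3.56) + (4.32) = 0.  So z_0 = -4 is a root, |z_0| = 4.
Divide out the factor (1 + 0.25 z) = (1 - z/z0) (since 1/z0 = -0.25):
  P(z) = (1 + 0.25 z)(1 + (0.19) z + (-0.27) z^2)
  [check: z-coef 0.19 - (-0.25) = 0.44; z^2-coef -0.27 - (-0.25)(0.19) = -0.2225; z^3-coef -(-0.25)(-0.27) = -0.0675.]
Remaining roots from the quadratic factor 1 + (0.19) z + (-0.27) z^2:
  Set 1 + (0.19) z + (-0.27) z^2 = 0, i.e. a z^2 + b z + c = 0 with a = -0.27, b = 0.19, c = 1.
  Discriminant D = b^2 - 4ac = (0.19)^2 - 4*(-0.27)*1 = 0.0361 - (-1.08) = 1.1161.
  D >= 0, so the roots are real: z = (-b +/- sqrt(D)) / (2a) = (-0.19 +/- 1.056456) / (-0.54).
    z_1 = (-0.19 + 1.056456) / (-0.54) = -1.6045,   |z_1| = 1.6045.
    z_2 = (-0.19 - 1.056456) / (-0.54) = 2.3083,   |z_2| = 2.3083.
Moduli of all roots: 4.0000, 1.6045, 2.3083.
All moduli strictly greater than 1? Yes.
Verdict: Stationary.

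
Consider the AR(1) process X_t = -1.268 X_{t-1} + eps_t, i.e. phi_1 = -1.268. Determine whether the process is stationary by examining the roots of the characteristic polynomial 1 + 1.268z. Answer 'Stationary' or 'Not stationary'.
\text{Not stationary}

The AR(p) characteristic polynomial is P(z) = 1 + 1.268z.
Stationarity requires all roots to lie outside the unit circle, i.e. |z| > 1 for every root.
This is linear in z: 1 + (1.268) z = 0  =>  z = -1/(1.268) = -0.788644,  |z| = 0.788644.
Moduli of all roots: 0.7886.
All moduli strictly greater than 1? No.
Verdict: Not stationary.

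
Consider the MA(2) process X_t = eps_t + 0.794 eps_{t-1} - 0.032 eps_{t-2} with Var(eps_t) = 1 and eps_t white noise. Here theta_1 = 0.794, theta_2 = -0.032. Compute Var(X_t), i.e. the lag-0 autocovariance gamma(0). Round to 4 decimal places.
\gamma(0) = 1.6315

For an MA(q) process X_t = eps_t + sum_i theta_i eps_{t-i} with
Var(eps_t) = sigma^2, the variance is
  gamma(0) = sigma^2 * (1 + sum_i theta_i^2).
  sum_i theta_i^2 = (0.794)^2 + (-0.032)^2 = 0.630436 + 0.001024 = 0.63146.
  gamma(0) = 1 * (1 + 0.63146) = 1 * 1.63146 = 1.63146, which rounds to 1.6315.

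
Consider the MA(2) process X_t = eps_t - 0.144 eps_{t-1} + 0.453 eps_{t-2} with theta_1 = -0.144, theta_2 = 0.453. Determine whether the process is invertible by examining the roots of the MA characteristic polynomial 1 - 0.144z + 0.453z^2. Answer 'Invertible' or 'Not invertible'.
\text{Invertible}

The MA(q) characteristic polynomial is P(z) = 1 - 0.144z + 0.453z^2.
Invertibility requires all roots to lie outside the unit circle, i.e. |z| > 1 for every root.
Set 1 + (-0.144) z + (0.453) z^2 = 0, i.e. a z^2 + b z + c = 0 with a = 0.453, b = -0.144, c = 1.
Discriminant D = b^2 - 4ac = (-0.144)^2 - 4*(0.453)*1 = 0.020736 - (1.812) = -1.791264.
D < 0, so the roots are the complex-conjugate pair z = (-b +/- i sqrt(-D)) / (2a) = 0.1589 +/- 1.4772i.
For a conjugate pair |z|^2 = z * conj(z) = (product of roots) = c/a = 1/(0.453) = 2.207506, so |z| = sqrt(2.207506) = 1.4858 for both roots.
Moduli of all roots: 1.4858, 1.4858.
All moduli strictly greater than 1? Yes.
Verdict: Invertible.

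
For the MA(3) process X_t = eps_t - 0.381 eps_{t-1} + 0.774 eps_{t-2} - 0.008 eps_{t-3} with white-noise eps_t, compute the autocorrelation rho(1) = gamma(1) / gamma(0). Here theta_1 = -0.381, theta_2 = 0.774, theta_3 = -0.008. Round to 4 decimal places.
\rho(1) = -0.3910

For an MA(q) process with theta_0 = 1, the autocovariance is
  gamma(k) = sigma^2 * sum_{i=0..q-k} theta_i * theta_{i+k},
and rho(k) = gamma(k) / gamma(0). Sigma^2 cancels.
  numerator   = (1)*(-0.381) + (-0.381)*(0.774) + (0.774)*(-0.008) = -0.682086.
  denominator = (1)^2 + (-0.381)^2 + (0.774)^2 + (-0.008)^2 = 1.744301.
  rho(1) = -0.682086 / 1.744301 = -0.3910.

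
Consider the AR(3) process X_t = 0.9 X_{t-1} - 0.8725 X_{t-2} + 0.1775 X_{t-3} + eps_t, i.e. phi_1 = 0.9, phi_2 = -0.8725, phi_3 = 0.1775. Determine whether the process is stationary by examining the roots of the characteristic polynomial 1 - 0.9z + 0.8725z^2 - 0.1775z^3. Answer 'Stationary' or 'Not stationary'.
\text{Stationary}

The AR(p) characteristic polynomial is P(z) = 1 - 0.9z + 0.8725z^2 - 0.1775z^3.
Stationarity requires all roots to lie outside the unit circle, i.e. |z| > 1 for every root.
Degree 3: look for a simple real root z0 first, then factor out (1 - z/z0) and solve the remaining quadratic.
Testing z0 = 4: P(4) = 1 + (-0.9)(4) + (0.8725)(4)^2 + (-0.1775)(4)^3
  = 1 + (-3.6) + (13.96) + (-11.36) = 0.  So z_0 = 4 is a root, |z_0| = 4.
Divide out the factor (1 - 0.25 z) = (1 - z/z0) (since 1/z0 = 0.25):
  P(z) = (1 - 0.25 z)(1 + (-0.65) z + (0.71) z^2)
  [check: z-coef -0.65 - (0.25) = -0.9; z^2-coef 0.71 - (0.25)(-0.65) = 0.8725; z^3-coef -(0.25)(0.71) = -0.1775.]
Remaining roots from the quadratic factor 1 + (-0.65) z + (0.71) z^2:
  Set 1 + (-0.65) z + (0.71) z^2 = 0, i.e. a z^2 + b z + c = 0 with a = 0.71, b = -0.65, c = 1.
  Discriminant D = b^2 - 4ac = (-0.65)^2 - 4*(0.71)*1 = 0.4225 - (2.84) = -2.4175.
  D < 0, so the roots are the complex-conjugate pair z = (-b +/- i sqrt(-D)) / (2a) = 0.4577 +/- 1.095i.
  For a conjugate pair |z|^2 = z * conj(z) = (product of roots) = c/a = 1/(0.71) = 1.408451, so |z| = sqrt(1.408451) = 1.1868 for both roots.
Moduli of all roots: 4.0000, 1.1868, 1.1868.
All moduli strictly greater than 1? Yes.
Verdict: Stationary.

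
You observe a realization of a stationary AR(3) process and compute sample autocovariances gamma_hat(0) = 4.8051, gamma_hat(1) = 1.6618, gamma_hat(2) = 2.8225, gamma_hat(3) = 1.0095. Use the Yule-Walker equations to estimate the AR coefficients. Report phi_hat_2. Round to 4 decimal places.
\hat\phi_{2} = 0.5490

The Yule-Walker equations for an AR(p) process read, in matrix form,
  Gamma_p phi = r_p,   with   (Gamma_p)_{ij} = gamma(|i - j|),
                       (r_p)_i = gamma(i),   i,j = 1..p.
Substitute the sample gammas (Toeplitz matrix and right-hand side of size 3):
  Gamma_p = [[4.8051, 1.6618, 2.8225], [1.6618, 4.8051, 1.6618], [2.8225, 1.6618, 4.8051]]
  r_p     = [1.6618, 2.8225, 1.0095]
Written out (R1..R3):
  (R1) 4.8051 phi_1 + 1.6618 phi_2 + 2.8225 phi_3 = 1.6618
  (R2) 1.6618 phi_1 + 4.8051 phi_2 + 1.6618 phi_3 = 2.8225
  (R3) 2.8225 phi_1 + 1.6618 phi_2 + 4.8051 phi_3 = 1.0095
Gaussian elimination:
  R2 <- R2 - (1.6618/4.8051) R1 = R2 - (0.345841) R1:  4.230382 phi_2 + 0.685664 phi_3 = 2.247782
  R3 <- R3 - (2.8225/4.8051) R1 = R3 - (0.587397) R1:  0.685664 phi_2 + 3.147173 phi_3 = 0.033364
  R3 <- R3 - (0.685664/4.230382) R2 = R3 - (0.162081) R2:  3.03604 phi_3 = -0.330958
Back-substitution:
  phi_hat_3 = -0.330958 / 3.03604 = -0.10901
  phi_hat_2 = (2.247782 - (0.685664)(-0.10901)) / 4.230382 = 0.549011
  phi_hat_1 = (1.6618 - (1.6618)(0.549011) - (2.8225)(-0.10901)) / 4.8051 = 0.220003
So phi_hat = [0.2200, 0.5490, -0.1090].
Therefore phi_hat_2 = 0.5490.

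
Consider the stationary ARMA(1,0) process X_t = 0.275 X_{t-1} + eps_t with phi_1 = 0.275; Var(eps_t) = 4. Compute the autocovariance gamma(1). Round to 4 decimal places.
\gamma(1) = 1.1900

Multiply the model equation by X_{t-k} and take expectations. With theta_0 = psi_0 = 1 and psi_j the MA(infinity) weights, this gives
  gamma(k) - sum_i phi_i gamma(k-i) = c_k,
  c_k = sigma^2 * sum_{j=k..q} theta_j psi_{j-k}   (c_k = 0 for k > q),
using gamma(-m) = gamma(m).
Pure AR (q = 0): c_0 = sigma^2 = 4, c_k = 0 for k >= 1.
Equations for k = 0 and k = 1 (AR order 1):
  gamma(0) = phi_1 gamma(1) + c_0
  gamma(1) = phi_1 gamma(0) + c_1
Substituting the second into the first: gamma(0) (1 - phi_1^2) = c_0 + phi_1 c_1, so
  gamma(0) = c_0 / (1 - phi_1^2) = 4 / (1 - (0.275)^2) = 4 / 0.924375 = 4.327248.
  gamma(1) = phi_1 gamma(0) = (0.275)(4.327248) = 1.189993.
Therefore gamma(1) = 1.1900 (to 4 decimal places).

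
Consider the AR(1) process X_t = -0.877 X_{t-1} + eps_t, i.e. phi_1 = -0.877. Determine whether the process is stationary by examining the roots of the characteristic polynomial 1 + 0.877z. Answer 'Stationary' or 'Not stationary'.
\text{Stationary}

The AR(p) characteristic polynomial is P(z) = 1 + 0.877z.
Stationarity requires all roots to lie outside the unit circle, i.e. |z| > 1 for every root.
This is linear in z: 1 + (0.877) z = 0  =>  z = -1/(0.877) = -1.140251,  |z| = 1.140251.
Moduli of all roots: 1.1403.
All moduli strictly greater than 1? Yes.
Verdict: Stationary.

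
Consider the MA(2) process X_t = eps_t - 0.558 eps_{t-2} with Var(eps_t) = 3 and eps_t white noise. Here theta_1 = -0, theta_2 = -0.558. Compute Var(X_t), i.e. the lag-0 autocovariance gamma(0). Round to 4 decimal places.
\gamma(0) = 3.9341

For an MA(q) process X_t = eps_t + sum_i theta_i eps_{t-i} with
Var(eps_t) = sigma^2, the variance is
  gamma(0) = sigma^2 * (1 + sum_i theta_i^2).
  sum_i theta_i^2 = (-0)^2 + (-0.558)^2 = 0 + 0.311364 = 0.311364.
  gamma(0) = 3 * (1 + 0.311364) = 3 * 1.311364 = 3.934092, which rounds to 3.9341.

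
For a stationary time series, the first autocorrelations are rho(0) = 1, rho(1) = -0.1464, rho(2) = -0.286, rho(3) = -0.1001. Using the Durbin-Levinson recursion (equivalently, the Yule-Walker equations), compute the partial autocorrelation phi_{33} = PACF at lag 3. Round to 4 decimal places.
\phi_{33} = -0.2280

The PACF at lag k is phi_{kk}, the last component of the solution
to the Yule-Walker system G_k phi = r_k where
  (G_k)_{ij} = rho(|i - j|), (r_k)_i = rho(i), i,j = 1..k.
Equivalently, Durbin-Levinson gives phi_{kk} iteratively:
  phi_{11} = rho(1)
  phi_{kk} = [rho(k) - sum_{j=1..k-1} phi_{k-1,j} rho(k-j)]
            / [1 - sum_{j=1..k-1} phi_{k-1,j} rho(j)],
  phi_{k,j} = phi_{k-1,j} - phi_{kk} phi_{k-1,k-j},  j = 1..k-1.
Step k = 1:
  phi_11 = rho(1) = -0.1464.
Step k = 2:
  phi_22 = [rho(2) - phi_11 rho(1)] / [1 - phi_11 rho(1)] = [-0.286 - (-0.1464)(-0.1464)] / [1 - (-0.1464)(-0.1464)]
         = -0.30743296 / 0.97856704 = -0.314166.
  Update: phi_21 = phi_11 - phi_22 phi_11 = -0.1464 - (-0.314166)(-0.1464) = -0.192394.
Step k = 3:
  phi_33 = [rho(3) - phi_21 rho(2) - phi_22 rho(1)] / [1 - phi_21 rho(1) - phi_22 rho(2)]
    numerator   = -0.1001 - (-0.192394)(-0.286) - (-0.314166)(-0.1464) = -0.20111865
    denominator = 1 - (-0.192394)(-0.1464) - (-0.314166)(-0.286) = 0.88198191
  phi_33 = -0.20111865 / 0.88198191 = -0.228.
Therefore phi_{33} = -0.2280.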